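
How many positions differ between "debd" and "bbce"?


Comparing "debd" and "bbce" position by position:
  Position 0: 'd' vs 'b' => DIFFER
  Position 1: 'e' vs 'b' => DIFFER
  Position 2: 'b' vs 'c' => DIFFER
  Position 3: 'd' vs 'e' => DIFFER
Positions that differ: 4

4


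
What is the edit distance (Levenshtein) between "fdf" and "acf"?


Computing edit distance: "fdf" -> "acf"
DP table:
           a    c    f
      0    1    2    3
  f   1    1    2    2
  d   2    2    2    3
  f   3    3    3    2
Edit distance = dp[3][3] = 2

2


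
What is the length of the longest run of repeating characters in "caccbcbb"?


Input: "caccbcbb"
Scanning for longest run:
  Position 1 ('a'): new char, reset run to 1
  Position 2 ('c'): new char, reset run to 1
  Position 3 ('c'): continues run of 'c', length=2
  Position 4 ('b'): new char, reset run to 1
  Position 5 ('c'): new char, reset run to 1
  Position 6 ('b'): new char, reset run to 1
  Position 7 ('b'): continues run of 'b', length=2
Longest run: 'c' with length 2

2


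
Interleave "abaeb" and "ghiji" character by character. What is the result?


Interleaving "abaeb" and "ghiji":
  Position 0: 'a' from first, 'g' from second => "ag"
  Position 1: 'b' from first, 'h' from second => "bh"
  Position 2: 'a' from first, 'i' from second => "ai"
  Position 3: 'e' from first, 'j' from second => "ej"
  Position 4: 'b' from first, 'i' from second => "bi"
Result: agbhaiejbi

agbhaiejbi


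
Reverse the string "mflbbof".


Input: mflbbof
Reading characters right to left:
  Position 6: 'f'
  Position 5: 'o'
  Position 4: 'b'
  Position 3: 'b'
  Position 2: 'l'
  Position 1: 'f'
  Position 0: 'm'
Reversed: fobblfm

fobblfm


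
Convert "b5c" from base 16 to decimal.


Input: "b5c" in base 16
Positional expansion:
  Digit 'b' (value 11) x 16^2 = 2816
  Digit '5' (value 5) x 16^1 = 80
  Digit 'c' (value 12) x 16^0 = 12
Sum = 2908

2908


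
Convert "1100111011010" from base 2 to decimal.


Input: "1100111011010" in base 2
Positional expansion:
  Digit '1' (value 1) x 2^12 = 4096
  Digit '1' (value 1) x 2^11 = 2048
  Digit '0' (value 0) x 2^10 = 0
  Digit '0' (value 0) x 2^9 = 0
  Digit '1' (value 1) x 2^8 = 256
  Digit '1' (value 1) x 2^7 = 128
  Digit '1' (value 1) x 2^6 = 64
  Digit '0' (value 0) x 2^5 = 0
  Digit '1' (value 1) x 2^4 = 16
  Digit '1' (value 1) x 2^3 = 8
  Digit '0' (value 0) x 2^2 = 0
  Digit '1' (value 1) x 2^1 = 2
  Digit '0' (value 0) x 2^0 = 0
Sum = 6618

6618


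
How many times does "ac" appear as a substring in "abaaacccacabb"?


Searching for "ac" in "abaaacccacabb"
Scanning each position:
  Position 0: "ab" => no
  Position 1: "ba" => no
  Position 2: "aa" => no
  Position 3: "aa" => no
  Position 4: "ac" => MATCH
  Position 5: "cc" => no
  Position 6: "cc" => no
  Position 7: "ca" => no
  Position 8: "ac" => MATCH
  Position 9: "ca" => no
  Position 10: "ab" => no
  Position 11: "bb" => no
Total occurrences: 2

2


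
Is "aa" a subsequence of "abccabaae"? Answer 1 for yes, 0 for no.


Check if "aa" is a subsequence of "abccabaae"
Greedy scan:
  Position 0 ('a'): matches sub[0] = 'a'
  Position 1 ('b'): no match needed
  Position 2 ('c'): no match needed
  Position 3 ('c'): no match needed
  Position 4 ('a'): matches sub[1] = 'a'
  Position 5 ('b'): no match needed
  Position 6 ('a'): no match needed
  Position 7 ('a'): no match needed
  Position 8 ('e'): no match needed
All 2 characters matched => is a subsequence

1


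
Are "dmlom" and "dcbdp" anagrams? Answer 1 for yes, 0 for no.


Strings: "dmlom", "dcbdp"
Sorted first:  dlmmo
Sorted second: bcddp
Differ at position 0: 'd' vs 'b' => not anagrams

0


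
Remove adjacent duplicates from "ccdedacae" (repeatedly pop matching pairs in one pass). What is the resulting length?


Input: ccdedacae
Stack-based adjacent duplicate removal:
  Read 'c': push. Stack: c
  Read 'c': matches stack top 'c' => pop. Stack: (empty)
  Read 'd': push. Stack: d
  Read 'e': push. Stack: de
  Read 'd': push. Stack: ded
  Read 'a': push. Stack: deda
  Read 'c': push. Stack: dedac
  Read 'a': push. Stack: dedaca
  Read 'e': push. Stack: dedacae
Final stack: "dedacae" (length 7)

7


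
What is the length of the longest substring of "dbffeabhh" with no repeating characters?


Input: "dbffeabhh"
Sliding window (track last position of each char):
  Position 0 ('d'): window [0,0] length 1 -- new best
  Position 1 ('b'): window [0,1] length 2 -- new best
  Position 2 ('f'): window [0,2] length 3 -- new best
  Position 3 ('f'): repeat (last at 2), move window start to 3
  Position 3 ('f'): window [3,3] length 1
  Position 4 ('e'): window [3,4] length 2
  Position 5 ('a'): window [3,5] length 3
  Position 6 ('b'): window [3,6] length 4 -- new best
  Position 7 ('h'): window [3,7] length 5 -- new best
  Position 8 ('h'): repeat (last at 7), move window start to 8
  Position 8 ('h'): window [8,8] length 1
Longest substring with no repeats: "feabh" with length 5

5


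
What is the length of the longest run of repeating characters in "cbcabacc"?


Input: "cbcabacc"
Scanning for longest run:
  Position 1 ('b'): new char, reset run to 1
  Position 2 ('c'): new char, reset run to 1
  Position 3 ('a'): new char, reset run to 1
  Position 4 ('b'): new char, reset run to 1
  Position 5 ('a'): new char, reset run to 1
  Position 6 ('c'): new char, reset run to 1
  Position 7 ('c'): continues run of 'c', length=2
Longest run: 'c' with length 2

2


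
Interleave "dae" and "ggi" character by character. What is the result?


Interleaving "dae" and "ggi":
  Position 0: 'd' from first, 'g' from second => "dg"
  Position 1: 'a' from first, 'g' from second => "ag"
  Position 2: 'e' from first, 'i' from second => "ei"
Result: dgagei

dgagei


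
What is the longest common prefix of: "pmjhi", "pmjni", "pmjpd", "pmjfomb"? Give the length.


Words: pmjhi, pmjni, pmjpd, pmjfomb
  Position 0: all 'p' => match
  Position 1: all 'm' => match
  Position 2: all 'j' => match
  Position 3: ('h', 'n', 'p', 'f') => mismatch, stop
LCP = "pmj" (length 3)

3


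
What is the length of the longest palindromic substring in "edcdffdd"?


Input: "edcdffdd"
Checking substrings for palindromes:
  [3:7] "dffd" (len 4) => palindrome
  [1:4] "dcd" (len 3) => palindrome
  [4:6] "ff" (len 2) => palindrome
  [6:8] "dd" (len 2) => palindrome
Longest palindromic substring: "dffd" with length 4

4


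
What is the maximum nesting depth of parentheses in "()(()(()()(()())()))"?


Input: "()(()(()()(()())()))"
Tracking depth:
  Position 0 '(': depth becomes 1
  Position 1 ')': depth becomes 0
  Position 2 '(': depth becomes 1
  Position 3 '(': depth becomes 2
  Position 4 ')': depth becomes 1
  Position 5 '(': depth becomes 2
  Position 6 '(': depth becomes 3
  Position 7 ')': depth becomes 2
  Position 8 '(': depth becomes 3
  Position 9 ')': depth becomes 2
  Position 10 '(': depth becomes 3
  Position 11 '(': depth becomes 4
  Position 12 ')': depth becomes 3
  Position 13 '(': depth becomes 4
  Position 14 ')': depth becomes 3
  Position 15 ')': depth becomes 2
  Position 16 '(': depth becomes 3
  Position 17 ')': depth becomes 2
  Position 18 ')': depth becomes 1
  Position 19 ')': depth becomes 0
Maximum depth reached: 4

4


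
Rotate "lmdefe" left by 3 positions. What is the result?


Input: "lmdefe", rotate left by 3
First 3 characters: "lmd"
Remaining characters: "efe"
Concatenate remaining + first: "efe" + "lmd" = "efelmd"

efelmd


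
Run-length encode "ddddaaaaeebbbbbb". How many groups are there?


Input: ddddaaaaeebbbbbb
Scanning for consecutive runs:
  Group 1: 'd' x 4 (positions 0-3)
  Group 2: 'a' x 4 (positions 4-7)
  Group 3: 'e' x 2 (positions 8-9)
  Group 4: 'b' x 6 (positions 10-15)
Total groups: 4

4


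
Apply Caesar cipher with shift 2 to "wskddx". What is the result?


Caesar cipher: shift "wskddx" by 2
  'w' (pos 22) + 2 = pos 24 = 'y'
  's' (pos 18) + 2 = pos 20 = 'u'
  'k' (pos 10) + 2 = pos 12 = 'm'
  'd' (pos 3) + 2 = pos 5 = 'f'
  'd' (pos 3) + 2 = pos 5 = 'f'
  'x' (pos 23) + 2 = pos 25 = 'z'
Result: yumffz

yumffz


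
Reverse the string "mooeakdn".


Input: mooeakdn
Reading characters right to left:
  Position 7: 'n'
  Position 6: 'd'
  Position 5: 'k'
  Position 4: 'a'
  Position 3: 'e'
  Position 2: 'o'
  Position 1: 'o'
  Position 0: 'm'
Reversed: ndkaeoom

ndkaeoom


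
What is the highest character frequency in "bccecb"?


Input: bccecb
Character counts:
  'b': 2
  'c': 3
  'e': 1
Maximum frequency: 3

3


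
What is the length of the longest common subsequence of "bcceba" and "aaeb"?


LCS of "bcceba" and "aaeb"
DP table:
           a    a    e    b
      0    0    0    0    0
  b   0    0    0    0    1
  c   0    0    0    0    1
  c   0    0    0    0    1
  e   0    0    0    1    1
  b   0    0    0    1    2
  a   0    1    1    1    2
LCS length = dp[6][4] = 2

2


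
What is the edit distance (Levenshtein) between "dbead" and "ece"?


Computing edit distance: "dbead" -> "ece"
DP table:
           e    c    e
      0    1    2    3
  d   1    1    2    3
  b   2    2    2    3
  e   3    2    3    2
  a   4    3    3    3
  d   5    4    4    4
Edit distance = dp[5][3] = 4

4


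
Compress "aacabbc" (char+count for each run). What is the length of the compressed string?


Input: aacabbc
Runs:
  'a' x 2 => "a2"
  'c' x 1 => "c1"
  'a' x 1 => "a1"
  'b' x 2 => "b2"
  'c' x 1 => "c1"
Compressed: "a2c1a1b2c1"
Compressed length: 10

10


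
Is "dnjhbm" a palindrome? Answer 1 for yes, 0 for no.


Input: dnjhbm
Reversed: mbhjnd
  Compare pos 0 ('d') with pos 5 ('m'): MISMATCH
  Compare pos 1 ('n') with pos 4 ('b'): MISMATCH
  Compare pos 2 ('j') with pos 3 ('h'): MISMATCH
Result: not a palindrome

0


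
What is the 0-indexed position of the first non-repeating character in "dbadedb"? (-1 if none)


Input: dbadedb
Character frequencies:
  'a': 1
  'b': 2
  'd': 3
  'e': 1
Scanning left to right for freq == 1:
  Position 0 ('d'): freq=3, skip
  Position 1 ('b'): freq=2, skip
  Position 2 ('a'): unique! => answer = 2

2


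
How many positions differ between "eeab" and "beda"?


Comparing "eeab" and "beda" position by position:
  Position 0: 'e' vs 'b' => DIFFER
  Position 1: 'e' vs 'e' => same
  Position 2: 'a' vs 'd' => DIFFER
  Position 3: 'b' vs 'a' => DIFFER
Positions that differ: 3

3


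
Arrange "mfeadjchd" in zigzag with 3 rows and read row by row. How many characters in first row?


Zigzag "mfeadjchd" into 3 rows:
Placing characters:
  'm' => row 0
  'f' => row 1
  'e' => row 2
  'a' => row 1
  'd' => row 0
  'j' => row 1
  'c' => row 2
  'h' => row 1
  'd' => row 0
Rows:
  Row 0: "mdd"
  Row 1: "fajh"
  Row 2: "ec"
First row length: 3

3


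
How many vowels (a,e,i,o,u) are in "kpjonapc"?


Input: kpjonapc
Checking each character:
  'k' at position 0: consonant
  'p' at position 1: consonant
  'j' at position 2: consonant
  'o' at position 3: vowel (running total: 1)
  'n' at position 4: consonant
  'a' at position 5: vowel (running total: 2)
  'p' at position 6: consonant
  'c' at position 7: consonant
Total vowels: 2

2


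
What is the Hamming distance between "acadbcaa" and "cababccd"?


Comparing "acadbcaa" and "cababccd" position by position:
  Position 0: 'a' vs 'c' => differ
  Position 1: 'c' vs 'a' => differ
  Position 2: 'a' vs 'b' => differ
  Position 3: 'd' vs 'a' => differ
  Position 4: 'b' vs 'b' => same
  Position 5: 'c' vs 'c' => same
  Position 6: 'a' vs 'c' => differ
  Position 7: 'a' vs 'd' => differ
Total differences (Hamming distance): 6

6


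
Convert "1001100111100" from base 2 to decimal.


Input: "1001100111100" in base 2
Positional expansion:
  Digit '1' (value 1) x 2^12 = 4096
  Digit '0' (value 0) x 2^11 = 0
  Digit '0' (value 0) x 2^10 = 0
  Digit '1' (value 1) x 2^9 = 512
  Digit '1' (value 1) x 2^8 = 256
  Digit '0' (value 0) x 2^7 = 0
  Digit '0' (value 0) x 2^6 = 0
  Digit '1' (value 1) x 2^5 = 32
  Digit '1' (value 1) x 2^4 = 16
  Digit '1' (value 1) x 2^3 = 8
  Digit '1' (value 1) x 2^2 = 4
  Digit '0' (value 0) x 2^1 = 0
  Digit '0' (value 0) x 2^0 = 0
Sum = 4924

4924


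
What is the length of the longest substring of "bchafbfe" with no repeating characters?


Input: "bchafbfe"
Sliding window (track last position of each char):
  Position 0 ('b'): window [0,0] length 1 -- new best
  Position 1 ('c'): window [0,1] length 2 -- new best
  Position 2 ('h'): window [0,2] length 3 -- new best
  Position 3 ('a'): window [0,3] length 4 -- new best
  Position 4 ('f'): window [0,4] length 5 -- new best
  Position 5 ('b'): repeat (last at 0), move window start to 1
  Position 5 ('b'): window [1,5] length 5
  Position 6 ('f'): repeat (last at 4), move window start to 5
  Position 6 ('f'): window [5,6] length 2
  Position 7 ('e'): window [5,7] length 3
Longest substring with no repeats: "bchaf" with length 5

5


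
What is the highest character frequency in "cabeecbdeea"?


Input: cabeecbdeea
Character counts:
  'a': 2
  'b': 2
  'c': 2
  'd': 1
  'e': 4
Maximum frequency: 4

4


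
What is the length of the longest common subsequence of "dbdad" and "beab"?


LCS of "dbdad" and "beab"
DP table:
           b    e    a    b
      0    0    0    0    0
  d   0    0    0    0    0
  b   0    1    1    1    1
  d   0    1    1    1    1
  a   0    1    1    2    2
  d   0    1    1    2    2
LCS length = dp[5][4] = 2

2


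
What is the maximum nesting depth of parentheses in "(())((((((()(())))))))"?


Input: "(())((((((()(())))))))"
Tracking depth:
  Position 0 '(': depth becomes 1
  Position 1 '(': depth becomes 2
  Position 2 ')': depth becomes 1
  Position 3 ')': depth becomes 0
  Position 4 '(': depth becomes 1
  Position 5 '(': depth becomes 2
  Position 6 '(': depth becomes 3
  Position 7 '(': depth becomes 4
  Position 8 '(': depth becomes 5
  Position 9 '(': depth becomes 6
  Position 10 '(': depth becomes 7
  Position 11 ')': depth becomes 6
  Position 12 '(': depth becomes 7
  Position 13 '(': depth becomes 8
  Position 14 ')': depth becomes 7
  Position 15 ')': depth becomes 6
  Position 16 ')': depth becomes 5
  Position 17 ')': depth becomes 4
  Position 18 ')': depth becomes 3
  Position 19 ')': depth becomes 2
  Position 20 ')': depth becomes 1
  Position 21 ')': depth becomes 0
Maximum depth reached: 8

8


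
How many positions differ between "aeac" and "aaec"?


Comparing "aeac" and "aaec" position by position:
  Position 0: 'a' vs 'a' => same
  Position 1: 'e' vs 'a' => DIFFER
  Position 2: 'a' vs 'e' => DIFFER
  Position 3: 'c' vs 'c' => same
Positions that differ: 2

2


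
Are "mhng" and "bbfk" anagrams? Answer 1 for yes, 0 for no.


Strings: "mhng", "bbfk"
Sorted first:  ghmn
Sorted second: bbfk
Differ at position 0: 'g' vs 'b' => not anagrams

0


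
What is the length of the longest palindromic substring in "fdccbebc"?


Input: "fdccbebc"
Checking substrings for palindromes:
  [3:8] "cbebc" (len 5) => palindrome
  [4:7] "beb" (len 3) => palindrome
  [2:4] "cc" (len 2) => palindrome
Longest palindromic substring: "cbebc" with length 5

5


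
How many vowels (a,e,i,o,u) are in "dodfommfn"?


Input: dodfommfn
Checking each character:
  'd' at position 0: consonant
  'o' at position 1: vowel (running total: 1)
  'd' at position 2: consonant
  'f' at position 3: consonant
  'o' at position 4: vowel (running total: 2)
  'm' at position 5: consonant
  'm' at position 6: consonant
  'f' at position 7: consonant
  'n' at position 8: consonant
Total vowels: 2

2


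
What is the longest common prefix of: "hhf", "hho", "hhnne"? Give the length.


Words: hhf, hho, hhnne
  Position 0: all 'h' => match
  Position 1: all 'h' => match
  Position 2: ('f', 'o', 'n') => mismatch, stop
LCP = "hh" (length 2)

2


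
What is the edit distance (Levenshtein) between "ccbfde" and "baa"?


Computing edit distance: "ccbfde" -> "baa"
DP table:
           b    a    a
      0    1    2    3
  c   1    1    2    3
  c   2    2    2    3
  b   3    2    3    3
  f   4    3    3    4
  d   5    4    4    4
  e   6    5    5    5
Edit distance = dp[6][3] = 5

5


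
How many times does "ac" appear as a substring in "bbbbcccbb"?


Searching for "ac" in "bbbbcccbb"
Scanning each position:
  Position 0: "bb" => no
  Position 1: "bb" => no
  Position 2: "bb" => no
  Position 3: "bc" => no
  Position 4: "cc" => no
  Position 5: "cc" => no
  Position 6: "cb" => no
  Position 7: "bb" => no
Total occurrences: 0

0


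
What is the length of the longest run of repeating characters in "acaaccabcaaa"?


Input: "acaaccabcaaa"
Scanning for longest run:
  Position 1 ('c'): new char, reset run to 1
  Position 2 ('a'): new char, reset run to 1
  Position 3 ('a'): continues run of 'a', length=2
  Position 4 ('c'): new char, reset run to 1
  Position 5 ('c'): continues run of 'c', length=2
  Position 6 ('a'): new char, reset run to 1
  Position 7 ('b'): new char, reset run to 1
  Position 8 ('c'): new char, reset run to 1
  Position 9 ('a'): new char, reset run to 1
  Position 10 ('a'): continues run of 'a', length=2
  Position 11 ('a'): continues run of 'a', length=3
Longest run: 'a' with length 3

3


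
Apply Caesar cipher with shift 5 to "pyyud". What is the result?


Caesar cipher: shift "pyyud" by 5
  'p' (pos 15) + 5 = pos 20 = 'u'
  'y' (pos 24) + 5 = pos 3 = 'd'
  'y' (pos 24) + 5 = pos 3 = 'd'
  'u' (pos 20) + 5 = pos 25 = 'z'
  'd' (pos 3) + 5 = pos 8 = 'i'
Result: uddzi

uddzi


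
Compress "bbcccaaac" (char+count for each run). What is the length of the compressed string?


Input: bbcccaaac
Runs:
  'b' x 2 => "b2"
  'c' x 3 => "c3"
  'a' x 3 => "a3"
  'c' x 1 => "c1"
Compressed: "b2c3a3c1"
Compressed length: 8

8


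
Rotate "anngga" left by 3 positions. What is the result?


Input: "anngga", rotate left by 3
First 3 characters: "ann"
Remaining characters: "gga"
Concatenate remaining + first: "gga" + "ann" = "ggaann"

ggaann


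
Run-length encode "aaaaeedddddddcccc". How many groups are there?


Input: aaaaeedddddddcccc
Scanning for consecutive runs:
  Group 1: 'a' x 4 (positions 0-3)
  Group 2: 'e' x 2 (positions 4-5)
  Group 3: 'd' x 7 (positions 6-12)
  Group 4: 'c' x 4 (positions 13-16)
Total groups: 4

4


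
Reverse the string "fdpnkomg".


Input: fdpnkomg
Reading characters right to left:
  Position 7: 'g'
  Position 6: 'm'
  Position 5: 'o'
  Position 4: 'k'
  Position 3: 'n'
  Position 2: 'p'
  Position 1: 'd'
  Position 0: 'f'
Reversed: gmoknpdf

gmoknpdf


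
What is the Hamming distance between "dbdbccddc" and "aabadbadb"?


Comparing "dbdbccddc" and "aabadbadb" position by position:
  Position 0: 'd' vs 'a' => differ
  Position 1: 'b' vs 'a' => differ
  Position 2: 'd' vs 'b' => differ
  Position 3: 'b' vs 'a' => differ
  Position 4: 'c' vs 'd' => differ
  Position 5: 'c' vs 'b' => differ
  Position 6: 'd' vs 'a' => differ
  Position 7: 'd' vs 'd' => same
  Position 8: 'c' vs 'b' => differ
Total differences (Hamming distance): 8

8


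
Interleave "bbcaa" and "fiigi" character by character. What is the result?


Interleaving "bbcaa" and "fiigi":
  Position 0: 'b' from first, 'f' from second => "bf"
  Position 1: 'b' from first, 'i' from second => "bi"
  Position 2: 'c' from first, 'i' from second => "ci"
  Position 3: 'a' from first, 'g' from second => "ag"
  Position 4: 'a' from first, 'i' from second => "ai"
Result: bfbiciagai

bfbiciagai


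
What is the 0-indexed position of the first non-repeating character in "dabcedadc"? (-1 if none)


Input: dabcedadc
Character frequencies:
  'a': 2
  'b': 1
  'c': 2
  'd': 3
  'e': 1
Scanning left to right for freq == 1:
  Position 0 ('d'): freq=3, skip
  Position 1 ('a'): freq=2, skip
  Position 2 ('b'): unique! => answer = 2

2


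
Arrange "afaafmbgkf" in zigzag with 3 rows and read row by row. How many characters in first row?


Zigzag "afaafmbgkf" into 3 rows:
Placing characters:
  'a' => row 0
  'f' => row 1
  'a' => row 2
  'a' => row 1
  'f' => row 0
  'm' => row 1
  'b' => row 2
  'g' => row 1
  'k' => row 0
  'f' => row 1
Rows:
  Row 0: "afk"
  Row 1: "famgf"
  Row 2: "ab"
First row length: 3

3


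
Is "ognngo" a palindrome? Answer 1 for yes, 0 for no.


Input: ognngo
Reversed: ognngo
  Compare pos 0 ('o') with pos 5 ('o'): match
  Compare pos 1 ('g') with pos 4 ('g'): match
  Compare pos 2 ('n') with pos 3 ('n'): match
Result: palindrome

1


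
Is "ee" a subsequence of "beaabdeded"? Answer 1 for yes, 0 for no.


Check if "ee" is a subsequence of "beaabdeded"
Greedy scan:
  Position 0 ('b'): no match needed
  Position 1 ('e'): matches sub[0] = 'e'
  Position 2 ('a'): no match needed
  Position 3 ('a'): no match needed
  Position 4 ('b'): no match needed
  Position 5 ('d'): no match needed
  Position 6 ('e'): matches sub[1] = 'e'
  Position 7 ('d'): no match needed
  Position 8 ('e'): no match needed
  Position 9 ('d'): no match needed
All 2 characters matched => is a subsequence

1


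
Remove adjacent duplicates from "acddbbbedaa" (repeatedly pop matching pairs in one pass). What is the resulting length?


Input: acddbbbedaa
Stack-based adjacent duplicate removal:
  Read 'a': push. Stack: a
  Read 'c': push. Stack: ac
  Read 'd': push. Stack: acd
  Read 'd': matches stack top 'd' => pop. Stack: ac
  Read 'b': push. Stack: acb
  Read 'b': matches stack top 'b' => pop. Stack: ac
  Read 'b': push. Stack: acb
  Read 'e': push. Stack: acbe
  Read 'd': push. Stack: acbed
  Read 'a': push. Stack: acbeda
  Read 'a': matches stack top 'a' => pop. Stack: acbed
Final stack: "acbed" (length 5)

5


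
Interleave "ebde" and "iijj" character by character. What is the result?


Interleaving "ebde" and "iijj":
  Position 0: 'e' from first, 'i' from second => "ei"
  Position 1: 'b' from first, 'i' from second => "bi"
  Position 2: 'd' from first, 'j' from second => "dj"
  Position 3: 'e' from first, 'j' from second => "ej"
Result: eibidjej

eibidjej


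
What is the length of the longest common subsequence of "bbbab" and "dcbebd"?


LCS of "bbbab" and "dcbebd"
DP table:
           d    c    b    e    b    d
      0    0    0    0    0    0    0
  b   0    0    0    1    1    1    1
  b   0    0    0    1    1    2    2
  b   0    0    0    1    1    2    2
  a   0    0    0    1    1    2    2
  b   0    0    0    1    1    2    2
LCS length = dp[5][6] = 2

2


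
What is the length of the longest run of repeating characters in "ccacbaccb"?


Input: "ccacbaccb"
Scanning for longest run:
  Position 1 ('c'): continues run of 'c', length=2
  Position 2 ('a'): new char, reset run to 1
  Position 3 ('c'): new char, reset run to 1
  Position 4 ('b'): new char, reset run to 1
  Position 5 ('a'): new char, reset run to 1
  Position 6 ('c'): new char, reset run to 1
  Position 7 ('c'): continues run of 'c', length=2
  Position 8 ('b'): new char, reset run to 1
Longest run: 'c' with length 2

2


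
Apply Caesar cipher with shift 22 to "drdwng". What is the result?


Caesar cipher: shift "drdwng" by 22
  'd' (pos 3) + 22 = pos 25 = 'z'
  'r' (pos 17) + 22 = pos 13 = 'n'
  'd' (pos 3) + 22 = pos 25 = 'z'
  'w' (pos 22) + 22 = pos 18 = 's'
  'n' (pos 13) + 22 = pos 9 = 'j'
  'g' (pos 6) + 22 = pos 2 = 'c'
Result: znzsjc

znzsjc


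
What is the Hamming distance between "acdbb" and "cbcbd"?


Comparing "acdbb" and "cbcbd" position by position:
  Position 0: 'a' vs 'c' => differ
  Position 1: 'c' vs 'b' => differ
  Position 2: 'd' vs 'c' => differ
  Position 3: 'b' vs 'b' => same
  Position 4: 'b' vs 'd' => differ
Total differences (Hamming distance): 4

4


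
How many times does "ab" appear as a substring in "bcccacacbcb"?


Searching for "ab" in "bcccacacbcb"
Scanning each position:
  Position 0: "bc" => no
  Position 1: "cc" => no
  Position 2: "cc" => no
  Position 3: "ca" => no
  Position 4: "ac" => no
  Position 5: "ca" => no
  Position 6: "ac" => no
  Position 7: "cb" => no
  Position 8: "bc" => no
  Position 9: "cb" => no
Total occurrences: 0

0


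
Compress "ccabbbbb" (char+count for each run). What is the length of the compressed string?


Input: ccabbbbb
Runs:
  'c' x 2 => "c2"
  'a' x 1 => "a1"
  'b' x 5 => "b5"
Compressed: "c2a1b5"
Compressed length: 6

6


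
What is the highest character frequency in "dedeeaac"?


Input: dedeeaac
Character counts:
  'a': 2
  'c': 1
  'd': 2
  'e': 3
Maximum frequency: 3

3


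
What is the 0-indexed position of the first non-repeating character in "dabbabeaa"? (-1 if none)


Input: dabbabeaa
Character frequencies:
  'a': 4
  'b': 3
  'd': 1
  'e': 1
Scanning left to right for freq == 1:
  Position 0 ('d'): unique! => answer = 0

0


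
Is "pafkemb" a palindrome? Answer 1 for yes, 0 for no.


Input: pafkemb
Reversed: bmekfap
  Compare pos 0 ('p') with pos 6 ('b'): MISMATCH
  Compare pos 1 ('a') with pos 5 ('m'): MISMATCH
  Compare pos 2 ('f') with pos 4 ('e'): MISMATCH
Result: not a palindrome

0


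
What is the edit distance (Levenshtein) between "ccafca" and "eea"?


Computing edit distance: "ccafca" -> "eea"
DP table:
           e    e    a
      0    1    2    3
  c   1    1    2    3
  c   2    2    2    3
  a   3    3    3    2
  f   4    4    4    3
  c   5    5    5    4
  a   6    6    6    5
Edit distance = dp[6][3] = 5

5


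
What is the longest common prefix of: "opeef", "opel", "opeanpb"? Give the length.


Words: opeef, opel, opeanpb
  Position 0: all 'o' => match
  Position 1: all 'p' => match
  Position 2: all 'e' => match
  Position 3: ('e', 'l', 'a') => mismatch, stop
LCP = "ope" (length 3)

3


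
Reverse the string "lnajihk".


Input: lnajihk
Reading characters right to left:
  Position 6: 'k'
  Position 5: 'h'
  Position 4: 'i'
  Position 3: 'j'
  Position 2: 'a'
  Position 1: 'n'
  Position 0: 'l'
Reversed: khijanl

khijanl


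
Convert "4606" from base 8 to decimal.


Input: "4606" in base 8
Positional expansion:
  Digit '4' (value 4) x 8^3 = 2048
  Digit '6' (value 6) x 8^2 = 384
  Digit '0' (value 0) x 8^1 = 0
  Digit '6' (value 6) x 8^0 = 6
Sum = 2438

2438


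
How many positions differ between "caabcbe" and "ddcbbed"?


Comparing "caabcbe" and "ddcbbed" position by position:
  Position 0: 'c' vs 'd' => DIFFER
  Position 1: 'a' vs 'd' => DIFFER
  Position 2: 'a' vs 'c' => DIFFER
  Position 3: 'b' vs 'b' => same
  Position 4: 'c' vs 'b' => DIFFER
  Position 5: 'b' vs 'e' => DIFFER
  Position 6: 'e' vs 'd' => DIFFER
Positions that differ: 6

6


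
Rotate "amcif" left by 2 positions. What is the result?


Input: "amcif", rotate left by 2
First 2 characters: "am"
Remaining characters: "cif"
Concatenate remaining + first: "cif" + "am" = "cifam"

cifam


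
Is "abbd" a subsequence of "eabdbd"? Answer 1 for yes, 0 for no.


Check if "abbd" is a subsequence of "eabdbd"
Greedy scan:
  Position 0 ('e'): no match needed
  Position 1 ('a'): matches sub[0] = 'a'
  Position 2 ('b'): matches sub[1] = 'b'
  Position 3 ('d'): no match needed
  Position 4 ('b'): matches sub[2] = 'b'
  Position 5 ('d'): matches sub[3] = 'd'
All 4 characters matched => is a subsequence

1


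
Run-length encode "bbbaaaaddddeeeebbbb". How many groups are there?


Input: bbbaaaaddddeeeebbbb
Scanning for consecutive runs:
  Group 1: 'b' x 3 (positions 0-2)
  Group 2: 'a' x 4 (positions 3-6)
  Group 3: 'd' x 4 (positions 7-10)
  Group 4: 'e' x 4 (positions 11-14)
  Group 5: 'b' x 4 (positions 15-18)
Total groups: 5

5


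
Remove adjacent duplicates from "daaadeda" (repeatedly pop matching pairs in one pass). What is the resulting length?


Input: daaadeda
Stack-based adjacent duplicate removal:
  Read 'd': push. Stack: d
  Read 'a': push. Stack: da
  Read 'a': matches stack top 'a' => pop. Stack: d
  Read 'a': push. Stack: da
  Read 'd': push. Stack: dad
  Read 'e': push. Stack: dade
  Read 'd': push. Stack: daded
  Read 'a': push. Stack: dadeda
Final stack: "dadeda" (length 6)

6


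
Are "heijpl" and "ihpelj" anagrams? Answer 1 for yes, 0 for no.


Strings: "heijpl", "ihpelj"
Sorted first:  ehijlp
Sorted second: ehijlp
Sorted forms match => anagrams

1


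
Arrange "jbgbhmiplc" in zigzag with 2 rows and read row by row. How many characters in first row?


Zigzag "jbgbhmiplc" into 2 rows:
Placing characters:
  'j' => row 0
  'b' => row 1
  'g' => row 0
  'b' => row 1
  'h' => row 0
  'm' => row 1
  'i' => row 0
  'p' => row 1
  'l' => row 0
  'c' => row 1
Rows:
  Row 0: "jghil"
  Row 1: "bbmpc"
First row length: 5

5


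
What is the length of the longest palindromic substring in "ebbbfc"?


Input: "ebbbfc"
Checking substrings for palindromes:
  [1:4] "bbb" (len 3) => palindrome
  [1:3] "bb" (len 2) => palindrome
  [2:4] "bb" (len 2) => palindrome
Longest palindromic substring: "bbb" with length 3

3


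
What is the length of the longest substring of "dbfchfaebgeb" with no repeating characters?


Input: "dbfchfaebgeb"
Sliding window (track last position of each char):
  Position 0 ('d'): window [0,0] length 1 -- new best
  Position 1 ('b'): window [0,1] length 2 -- new best
  Position 2 ('f'): window [0,2] length 3 -- new best
  Position 3 ('c'): window [0,3] length 4 -- new best
  Position 4 ('h'): window [0,4] length 5 -- new best
  Position 5 ('f'): repeat (last at 2), move window start to 3
  Position 5 ('f'): window [3,5] length 3
  Position 6 ('a'): window [3,6] length 4
  Position 7 ('e'): window [3,7] length 5
  Position 8 ('b'): window [3,8] length 6 -- new best
  Position 9 ('g'): window [3,9] length 7 -- new best
  Position 10 ('e'): repeat (last at 7), move window start to 8
  Position 10 ('e'): window [8,10] length 3
  Position 11 ('b'): repeat (last at 8), move window start to 9
  Position 11 ('b'): window [9,11] length 3
Longest substring with no repeats: "chfaebg" with length 7

7


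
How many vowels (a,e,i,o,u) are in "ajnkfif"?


Input: ajnkfif
Checking each character:
  'a' at position 0: vowel (running total: 1)
  'j' at position 1: consonant
  'n' at position 2: consonant
  'k' at position 3: consonant
  'f' at position 4: consonant
  'i' at position 5: vowel (running total: 2)
  'f' at position 6: consonant
Total vowels: 2

2


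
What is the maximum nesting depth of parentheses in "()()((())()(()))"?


Input: "()()((())()(()))"
Tracking depth:
  Position 0 '(': depth becomes 1
  Position 1 ')': depth becomes 0
  Position 2 '(': depth becomes 1
  Position 3 ')': depth becomes 0
  Position 4 '(': depth becomes 1
  Position 5 '(': depth becomes 2
  Position 6 '(': depth becomes 3
  Position 7 ')': depth becomes 2
  Position 8 ')': depth becomes 1
  Position 9 '(': depth becomes 2
  Position 10 ')': depth becomes 1
  Position 11 '(': depth becomes 2
  Position 12 '(': depth becomes 3
  Position 13 ')': depth becomes 2
  Position 14 ')': depth becomes 1
  Position 15 ')': depth becomes 0
Maximum depth reached: 3

3


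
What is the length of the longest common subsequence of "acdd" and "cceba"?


LCS of "acdd" and "cceba"
DP table:
           c    c    e    b    a
      0    0    0    0    0    0
  a   0    0    0    0    0    1
  c   0    1    1    1    1    1
  d   0    1    1    1    1    1
  d   0    1    1    1    1    1
LCS length = dp[4][5] = 1

1


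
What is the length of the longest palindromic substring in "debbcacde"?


Input: "debbcacde"
Checking substrings for palindromes:
  [4:7] "cac" (len 3) => palindrome
  [2:4] "bb" (len 2) => palindrome
Longest palindromic substring: "cac" with length 3

3


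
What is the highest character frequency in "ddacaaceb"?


Input: ddacaaceb
Character counts:
  'a': 3
  'b': 1
  'c': 2
  'd': 2
  'e': 1
Maximum frequency: 3

3


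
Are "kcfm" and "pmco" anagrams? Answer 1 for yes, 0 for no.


Strings: "kcfm", "pmco"
Sorted first:  cfkm
Sorted second: cmop
Differ at position 1: 'f' vs 'm' => not anagrams

0


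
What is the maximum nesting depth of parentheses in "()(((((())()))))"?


Input: "()(((((())()))))"
Tracking depth:
  Position 0 '(': depth becomes 1
  Position 1 ')': depth becomes 0
  Position 2 '(': depth becomes 1
  Position 3 '(': depth becomes 2
  Position 4 '(': depth becomes 3
  Position 5 '(': depth becomes 4
  Position 6 '(': depth becomes 5
  Position 7 '(': depth becomes 6
  Position 8 ')': depth becomes 5
  Position 9 ')': depth becomes 4
  Position 10 '(': depth becomes 5
  Position 11 ')': depth becomes 4
  Position 12 ')': depth becomes 3
  Position 13 ')': depth becomes 2
  Position 14 ')': depth becomes 1
  Position 15 ')': depth becomes 0
Maximum depth reached: 6

6


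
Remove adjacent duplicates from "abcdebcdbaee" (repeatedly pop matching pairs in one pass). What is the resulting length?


Input: abcdebcdbaee
Stack-based adjacent duplicate removal:
  Read 'a': push. Stack: a
  Read 'b': push. Stack: ab
  Read 'c': push. Stack: abc
  Read 'd': push. Stack: abcd
  Read 'e': push. Stack: abcde
  Read 'b': push. Stack: abcdeb
  Read 'c': push. Stack: abcdebc
  Read 'd': push. Stack: abcdebcd
  Read 'b': push. Stack: abcdebcdb
  Read 'a': push. Stack: abcdebcdba
  Read 'e': push. Stack: abcdebcdbae
  Read 'e': matches stack top 'e' => pop. Stack: abcdebcdba
Final stack: "abcdebcdba" (length 10)

10


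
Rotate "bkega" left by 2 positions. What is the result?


Input: "bkega", rotate left by 2
First 2 characters: "bk"
Remaining characters: "ega"
Concatenate remaining + first: "ega" + "bk" = "egabk"

egabk


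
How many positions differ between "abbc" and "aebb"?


Comparing "abbc" and "aebb" position by position:
  Position 0: 'a' vs 'a' => same
  Position 1: 'b' vs 'e' => DIFFER
  Position 2: 'b' vs 'b' => same
  Position 3: 'c' vs 'b' => DIFFER
Positions that differ: 2

2


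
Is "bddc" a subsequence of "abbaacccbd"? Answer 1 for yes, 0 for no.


Check if "bddc" is a subsequence of "abbaacccbd"
Greedy scan:
  Position 0 ('a'): no match needed
  Position 1 ('b'): matches sub[0] = 'b'
  Position 2 ('b'): no match needed
  Position 3 ('a'): no match needed
  Position 4 ('a'): no match needed
  Position 5 ('c'): no match needed
  Position 6 ('c'): no match needed
  Position 7 ('c'): no match needed
  Position 8 ('b'): no match needed
  Position 9 ('d'): matches sub[1] = 'd'
Only matched 2/4 characters => not a subsequence

0


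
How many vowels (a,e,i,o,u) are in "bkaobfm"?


Input: bkaobfm
Checking each character:
  'b' at position 0: consonant
  'k' at position 1: consonant
  'a' at position 2: vowel (running total: 1)
  'o' at position 3: vowel (running total: 2)
  'b' at position 4: consonant
  'f' at position 5: consonant
  'm' at position 6: consonant
Total vowels: 2

2


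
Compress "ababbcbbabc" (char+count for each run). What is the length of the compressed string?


Input: ababbcbbabc
Runs:
  'a' x 1 => "a1"
  'b' x 1 => "b1"
  'a' x 1 => "a1"
  'b' x 2 => "b2"
  'c' x 1 => "c1"
  'b' x 2 => "b2"
  'a' x 1 => "a1"
  'b' x 1 => "b1"
  'c' x 1 => "c1"
Compressed: "a1b1a1b2c1b2a1b1c1"
Compressed length: 18

18


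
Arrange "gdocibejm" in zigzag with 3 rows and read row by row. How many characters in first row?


Zigzag "gdocibejm" into 3 rows:
Placing characters:
  'g' => row 0
  'd' => row 1
  'o' => row 2
  'c' => row 1
  'i' => row 0
  'b' => row 1
  'e' => row 2
  'j' => row 1
  'm' => row 0
Rows:
  Row 0: "gim"
  Row 1: "dcbj"
  Row 2: "oe"
First row length: 3

3


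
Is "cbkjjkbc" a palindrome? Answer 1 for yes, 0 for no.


Input: cbkjjkbc
Reversed: cbkjjkbc
  Compare pos 0 ('c') with pos 7 ('c'): match
  Compare pos 1 ('b') with pos 6 ('b'): match
  Compare pos 2 ('k') with pos 5 ('k'): match
  Compare pos 3 ('j') with pos 4 ('j'): match
Result: palindrome

1


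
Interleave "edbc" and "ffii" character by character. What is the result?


Interleaving "edbc" and "ffii":
  Position 0: 'e' from first, 'f' from second => "ef"
  Position 1: 'd' from first, 'f' from second => "df"
  Position 2: 'b' from first, 'i' from second => "bi"
  Position 3: 'c' from first, 'i' from second => "ci"
Result: efdfbici

efdfbici


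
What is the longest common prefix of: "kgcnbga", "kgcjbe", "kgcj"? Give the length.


Words: kgcnbga, kgcjbe, kgcj
  Position 0: all 'k' => match
  Position 1: all 'g' => match
  Position 2: all 'c' => match
  Position 3: ('n', 'j', 'j') => mismatch, stop
LCP = "kgc" (length 3)

3


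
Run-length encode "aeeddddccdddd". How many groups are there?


Input: aeeddddccdddd
Scanning for consecutive runs:
  Group 1: 'a' x 1 (positions 0-0)
  Group 2: 'e' x 2 (positions 1-2)
  Group 3: 'd' x 4 (positions 3-6)
  Group 4: 'c' x 2 (positions 7-8)
  Group 5: 'd' x 4 (positions 9-12)
Total groups: 5

5


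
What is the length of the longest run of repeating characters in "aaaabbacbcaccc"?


Input: "aaaabbacbcaccc"
Scanning for longest run:
  Position 1 ('a'): continues run of 'a', length=2
  Position 2 ('a'): continues run of 'a', length=3
  Position 3 ('a'): continues run of 'a', length=4
  Position 4 ('b'): new char, reset run to 1
  Position 5 ('b'): continues run of 'b', length=2
  Position 6 ('a'): new char, reset run to 1
  Position 7 ('c'): new char, reset run to 1
  Position 8 ('b'): new char, reset run to 1
  Position 9 ('c'): new char, reset run to 1
  Position 10 ('a'): new char, reset run to 1
  Position 11 ('c'): new char, reset run to 1
  Position 12 ('c'): continues run of 'c', length=2
  Position 13 ('c'): continues run of 'c', length=3
Longest run: 'a' with length 4

4


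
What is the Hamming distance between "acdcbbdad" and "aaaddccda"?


Comparing "acdcbbdad" and "aaaddccda" position by position:
  Position 0: 'a' vs 'a' => same
  Position 1: 'c' vs 'a' => differ
  Position 2: 'd' vs 'a' => differ
  Position 3: 'c' vs 'd' => differ
  Position 4: 'b' vs 'd' => differ
  Position 5: 'b' vs 'c' => differ
  Position 6: 'd' vs 'c' => differ
  Position 7: 'a' vs 'd' => differ
  Position 8: 'd' vs 'a' => differ
Total differences (Hamming distance): 8

8


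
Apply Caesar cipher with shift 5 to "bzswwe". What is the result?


Caesar cipher: shift "bzswwe" by 5
  'b' (pos 1) + 5 = pos 6 = 'g'
  'z' (pos 25) + 5 = pos 4 = 'e'
  's' (pos 18) + 5 = pos 23 = 'x'
  'w' (pos 22) + 5 = pos 1 = 'b'
  'w' (pos 22) + 5 = pos 1 = 'b'
  'e' (pos 4) + 5 = pos 9 = 'j'
Result: gexbbj

gexbbj


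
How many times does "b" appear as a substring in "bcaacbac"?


Searching for "b" in "bcaacbac"
Scanning each position:
  Position 0: "b" => MATCH
  Position 1: "c" => no
  Position 2: "a" => no
  Position 3: "a" => no
  Position 4: "c" => no
  Position 5: "b" => MATCH
  Position 6: "a" => no
  Position 7: "c" => no
Total occurrences: 2

2


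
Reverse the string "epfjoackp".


Input: epfjoackp
Reading characters right to left:
  Position 8: 'p'
  Position 7: 'k'
  Position 6: 'c'
  Position 5: 'a'
  Position 4: 'o'
  Position 3: 'j'
  Position 2: 'f'
  Position 1: 'p'
  Position 0: 'e'
Reversed: pkcaojfpe

pkcaojfpe


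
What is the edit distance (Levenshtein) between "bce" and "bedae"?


Computing edit distance: "bce" -> "bedae"
DP table:
           b    e    d    a    e
      0    1    2    3    4    5
  b   1    0    1    2    3    4
  c   2    1    1    2    3    4
  e   3    2    1    2    3    3
Edit distance = dp[3][5] = 3

3


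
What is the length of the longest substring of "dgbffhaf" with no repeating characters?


Input: "dgbffhaf"
Sliding window (track last position of each char):
  Position 0 ('d'): window [0,0] length 1 -- new best
  Position 1 ('g'): window [0,1] length 2 -- new best
  Position 2 ('b'): window [0,2] length 3 -- new best
  Position 3 ('f'): window [0,3] length 4 -- new best
  Position 4 ('f'): repeat (last at 3), move window start to 4
  Position 4 ('f'): window [4,4] length 1
  Position 5 ('h'): window [4,5] length 2
  Position 6 ('a'): window [4,6] length 3
  Position 7 ('f'): repeat (last at 4), move window start to 5
  Position 7 ('f'): window [5,7] length 3
Longest substring with no repeats: "dgbf" with length 4

4


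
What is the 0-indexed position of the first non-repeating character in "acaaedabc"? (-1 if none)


Input: acaaedabc
Character frequencies:
  'a': 4
  'b': 1
  'c': 2
  'd': 1
  'e': 1
Scanning left to right for freq == 1:
  Position 0 ('a'): freq=4, skip
  Position 1 ('c'): freq=2, skip
  Position 2 ('a'): freq=4, skip
  Position 3 ('a'): freq=4, skip
  Position 4 ('e'): unique! => answer = 4

4
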